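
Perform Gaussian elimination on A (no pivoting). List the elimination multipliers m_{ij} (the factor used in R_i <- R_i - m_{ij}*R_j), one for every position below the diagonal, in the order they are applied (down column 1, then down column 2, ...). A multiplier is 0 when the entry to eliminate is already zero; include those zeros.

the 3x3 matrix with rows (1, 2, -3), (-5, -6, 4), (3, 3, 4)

multipliers: -5, 3, -3/4

Forward elimination:
R2 <- R2 - (-5)*R1:  [   0    4  -11 ]
R3 <- R3 - (3)*R1:  [  0  -3  13 ]
R3 <- R3 - (-3/4)*R2:  [    0     0  19/4 ]
Multipliers (in order of application): m_{21} = -5, m_{31} = 3, m_{32} = -3/4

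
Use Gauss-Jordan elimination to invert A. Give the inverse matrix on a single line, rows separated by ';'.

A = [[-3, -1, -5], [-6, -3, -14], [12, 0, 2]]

inverse = [1 -1/3 1/6; 26 -9 2; -6 2 -1/2]

Gauss-Jordan on [A | I]:
R1 <- (1/-3)*R1:  [    1   1/3   5/3  |  -1/3     0     0 ]
R2 <- R2 - (-6)*R1:  [  0  -1  -4  |  -2   1   0 ]
R3 <- R3 - (12)*R1:  [   0   -4  -18  |    4    0    1 ]
R2 <- (1/-1)*R2:  [  0   1   4  |   2  -1   0 ]
R1 <- R1 - (1/3)*R2:  [   1    0  1/3  |   -1  1/3    0 ]
R3 <- R3 - (-4)*R2:  [  0   0  -2  |  12  -4   1 ]
R3 <- (1/-2)*R3:  [    0     0     1  |    -6     2  -1/2 ]
R1 <- R1 - (1/3)*R3:  [    1     0     0  |     1  -1/3   1/6 ]
R2 <- R2 - (4)*R3:  [  0   1   0  |  26  -9   2 ]
Right block of [I | A^{-1}] is the inverse:
[  1  -1/3   1/6 ]
[ 26    -9     2 ]
[ -6     2  -1/2 ]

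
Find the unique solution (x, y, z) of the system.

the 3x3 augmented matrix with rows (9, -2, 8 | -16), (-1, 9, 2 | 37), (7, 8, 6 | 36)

(2, 5, -3)

Forward elimination on [A|b]:
R2 <- R2 - (-1/9)*R1:  [     0   79/9   26/9  317/9 ]
R3 <- R3 - (7/9)*R1:  [     0   86/9   -2/9  436/9 ]
R3 <- R3 - (86/79)*R2:  [       0        0  -266/79   798/79 ]
Row echelon form:
[ 9    -2        8  |     -16 ]
[ 0  79/9     26/9  |   317/9 ]
[ 0     0  -266/79  |  798/79 ]
Back-substitution:
z = (798/79) / (-266/79) = -3
y = (317/9 - (26/9)*(-3)) / (79/9) = 5
x = (-16 - (-2)*(5) - (8)*(-3)) / 9 = 2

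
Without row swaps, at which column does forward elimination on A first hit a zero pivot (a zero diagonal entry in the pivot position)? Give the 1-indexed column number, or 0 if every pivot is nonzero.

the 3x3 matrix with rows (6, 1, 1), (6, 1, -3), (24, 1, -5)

first zero-pivot column = 2

Naive forward elimination:
R2 <- R2 - (1)*R1:  [  0   0  -4 ]
R3 <- R3 - (4)*R1:  [  0  -3  -9 ]
Matrix at this point:
[ 6   1   1 ]
[ 0   0  -4 ]
[ 0  -3  -9 ]
Pivot entry (2,2) is zero but row 3 has -3 in column 2 -> naive elimination stops; a row interchange (e.g. R2 <-> R3) would be required here.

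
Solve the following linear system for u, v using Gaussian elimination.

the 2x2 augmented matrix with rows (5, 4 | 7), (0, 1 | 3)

Forward elimination on [A|b]:
Row echelon form:
[ 5  4  |  7 ]
[ 0  1  |  3 ]
Back-substitution:
v = (3) / 1 = 3
u = (7 - (4)*(3)) / 5 = -1

(-1, 3)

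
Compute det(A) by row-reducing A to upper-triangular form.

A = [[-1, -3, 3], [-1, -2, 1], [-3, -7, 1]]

Forward elimination:
R2 <- R2 - (1)*R1:  [  0   1  -2 ]
R3 <- R3 - (3)*R1:  [  0   2  -8 ]
R3 <- R3 - (2)*R2:  [  0   0  -4 ]
Upper-triangular form:
[ -1  -3   3 ]
[  0   1  -2 ]
[  0   0  -4 ]
det(A) = (-1)^0 * (-1) * (1) * (-4) = 4  (0 row swaps -> sign +1)

det(A) = 4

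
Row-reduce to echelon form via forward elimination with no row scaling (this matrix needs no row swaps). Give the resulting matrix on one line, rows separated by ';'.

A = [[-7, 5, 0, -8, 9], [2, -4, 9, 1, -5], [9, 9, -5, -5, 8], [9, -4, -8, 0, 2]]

Forward elimination:
R2 <- R2 - (-2/7)*R1:  [     0  -18/7      9   -9/7  -17/7 ]
R3 <- R3 - (-9/7)*R1:  [      0   108/7      -5  -107/7   137/7 ]
R4 <- R4 - (-9/7)*R1:  [     0   17/7     -8  -72/7   95/7 ]
R3 <- R3 - (-6)*R2:  [   0    0   49  -23    5 ]
R4 <- R4 - (-17/18)*R2:  [      0       0     1/2   -23/2  203/18 ]
R4 <- R4 - (1/98)*R3:  [        0         0         0   -552/49  4951/441 ]
Row echelon form:
[ -7      5   0       -8         9 ]
[  0  -18/7   9     -9/7     -17/7 ]
[  0      0  49      -23         5 ]
[  0      0   0  -552/49  4951/441 ]

REF = [-7 5 0 -8 9; 0 -18/7 9 -9/7 -17/7; 0 0 49 -23 5; 0 0 0 -552/49 4951/441]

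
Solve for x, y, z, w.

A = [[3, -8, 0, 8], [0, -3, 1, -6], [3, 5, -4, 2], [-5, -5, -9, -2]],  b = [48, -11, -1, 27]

(0, -3, -2, 3)

Forward elimination on [A|b]:
R3 <- R3 - (1)*R1:  [   0   13   -4   -6  -49 ]
R4 <- R4 - (-5/3)*R1:  [     0  -55/3     -9   34/3    107 ]
R3 <- R3 - (-13/3)*R2:  [      0       0     1/3     -32  -290/3 ]
R4 <- R4 - (55/9)*R2:  [      0       0  -136/9      48  1568/9 ]
R4 <- R4 - (-136/3)*R3:  [       0        0        0  -4208/3    -4208 ]
Row echelon form:
[ 3  -8    0        8  |      48 ]
[ 0  -3    1       -6  |     -11 ]
[ 0   0  1/3      -32  |  -290/3 ]
[ 0   0    0  -4208/3  |   -4208 ]
Back-substitution:
w = (-4208) / (-4208/3) = 3
z = (-290/3 - (-32)*(3)) / (1/3) = -2
y = (-11 - (1)*(-2) - (-6)*(3)) / -3 = -3
x = (48 - (-8)*(-3) - (8)*(3)) / 3 = 0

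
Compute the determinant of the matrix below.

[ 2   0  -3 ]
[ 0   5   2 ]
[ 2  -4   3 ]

Forward elimination:
R3 <- R3 - (1)*R1:  [  0  -4   6 ]
R3 <- R3 - (-4/5)*R2:  [    0     0  38/5 ]
Upper-triangular form:
[ 2  0    -3 ]
[ 0  5     2 ]
[ 0  0  38/5 ]
det(A) = (-1)^0 * (2) * (5) * (38/5) = 76  (0 row swaps -> sign +1)

det(A) = 76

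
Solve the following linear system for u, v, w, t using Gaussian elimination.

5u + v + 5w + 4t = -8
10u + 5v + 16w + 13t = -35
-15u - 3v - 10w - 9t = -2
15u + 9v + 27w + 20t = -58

Forward elimination on [A|b]:
R2 <- R2 - (2)*R1:  [   0    3    6    5  -19 ]
R3 <- R3 - (-3)*R1:  [   0    0    5    3  -26 ]
R4 <- R4 - (3)*R1:  [   0    6   12    8  -34 ]
R4 <- R4 - (2)*R2:  [  0   0   0  -2   4 ]
Row echelon form:
[ 5  1  5   4  |   -8 ]
[ 0  3  6   5  |  -19 ]
[ 0  0  5   3  |  -26 ]
[ 0  0  0  -2  |    4 ]
Back-substitution:
t = (4) / -2 = -2
w = (-26 - (3)*(-2)) / 5 = -4
v = (-19 - (6)*(-4) - (5)*(-2)) / 3 = 5
u = (-8 - (1)*(5) - (5)*(-4) - (4)*(-2)) / 5 = 3

(3, 5, -4, -2)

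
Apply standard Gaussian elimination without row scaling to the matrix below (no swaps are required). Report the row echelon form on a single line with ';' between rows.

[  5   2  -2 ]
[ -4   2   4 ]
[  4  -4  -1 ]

Forward elimination:
R2 <- R2 - (-4/5)*R1:  [    0  18/5  12/5 ]
R3 <- R3 - (4/5)*R1:  [     0  -28/5    3/5 ]
R3 <- R3 - (-14/9)*R2:  [    0     0  13/3 ]
Row echelon form:
[ 5     2    -2 ]
[ 0  18/5  12/5 ]
[ 0     0  13/3 ]

REF = [5 2 -2; 0 18/5 12/5; 0 0 13/3]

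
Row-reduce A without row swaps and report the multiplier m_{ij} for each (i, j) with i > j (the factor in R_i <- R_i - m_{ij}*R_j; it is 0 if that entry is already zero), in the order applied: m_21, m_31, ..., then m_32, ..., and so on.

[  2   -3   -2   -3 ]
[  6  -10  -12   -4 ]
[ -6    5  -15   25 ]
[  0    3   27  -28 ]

Forward elimination:
R2 <- R2 - (3)*R1:  [  0  -1  -6   5 ]
R3 <- R3 - (-3)*R1:  [   0   -4  -21   16 ]
R4: entry in column 1 is already 0 -> m_{41} = 0 (no row operation needed)
R3 <- R3 - (4)*R2:  [  0   0   3  -4 ]
R4 <- R4 - (-3)*R2:  [   0    0    9  -13 ]
R4 <- R4 - (3)*R3:  [  0   0   0  -1 ]
Multipliers (in order of application): m_{21} = 3, m_{31} = -3, m_{41} = 0, m_{32} = 4, m_{42} = -3, m_{43} = 3

multipliers: 3, -3, 0, 4, -3, 3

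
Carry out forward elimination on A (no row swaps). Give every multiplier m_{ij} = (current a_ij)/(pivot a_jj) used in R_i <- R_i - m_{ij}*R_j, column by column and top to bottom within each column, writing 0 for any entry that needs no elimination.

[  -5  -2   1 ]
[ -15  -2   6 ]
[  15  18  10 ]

Forward elimination:
R2 <- R2 - (3)*R1:  [ 0  4  3 ]
R3 <- R3 - (-3)*R1:  [  0  12  13 ]
R3 <- R3 - (3)*R2:  [ 0  0  4 ]
Multipliers (in order of application): m_{21} = 3, m_{31} = -3, m_{32} = 3

multipliers: 3, -3, 3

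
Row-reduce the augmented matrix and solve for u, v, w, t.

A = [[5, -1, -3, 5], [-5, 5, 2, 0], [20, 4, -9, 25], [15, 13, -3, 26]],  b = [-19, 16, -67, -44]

Forward elimination on [A|b]:
R2 <- R2 - (-1)*R1:  [  0   4  -1   5  -3 ]
R3 <- R3 - (4)*R1:  [ 0  8  3  5  9 ]
R4 <- R4 - (3)*R1:  [  0  16   6  11  13 ]
R3 <- R3 - (2)*R2:  [  0   0   5  -5  15 ]
R4 <- R4 - (4)*R2:  [  0   0  10  -9  25 ]
R4 <- R4 - (2)*R3:  [  0   0   0   1  -5 ]
Row echelon form:
[ 5  -1  -3   5  |  -19 ]
[ 0   4  -1   5  |   -3 ]
[ 0   0   5  -5  |   15 ]
[ 0   0   0   1  |   -5 ]
Back-substitution:
t = (-5) / 1 = -5
w = (15 - (-5)*(-5)) / 5 = -2
v = (-3 - (-1)*(-2) - (5)*(-5)) / 4 = 5
u = (-19 - (-1)*(5) - (-3)*(-2) - (5)*(-5)) / 5 = 1

(1, 5, -2, -5)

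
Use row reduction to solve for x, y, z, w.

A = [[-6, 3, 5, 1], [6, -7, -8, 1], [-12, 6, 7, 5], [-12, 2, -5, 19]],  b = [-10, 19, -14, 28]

Forward elimination on [A|b]:
R2 <- R2 - (-1)*R1:  [  0  -4  -3   2   9 ]
R3 <- R3 - (2)*R1:  [  0   0  -3   3   6 ]
R4 <- R4 - (2)*R1:  [   0   -4  -15   17   48 ]
R4 <- R4 - (1)*R2:  [   0    0  -12   15   39 ]
R4 <- R4 - (4)*R3:  [  0   0   0   3  15 ]
Row echelon form:
[ -6   3   5  1  |  -10 ]
[  0  -4  -3  2  |    9 ]
[  0   0  -3  3  |    6 ]
[  0   0   0  3  |   15 ]
Back-substitution:
w = (15) / 3 = 5
z = (6 - (3)*(5)) / -3 = 3
y = (9 - (-3)*(3) - (2)*(5)) / -4 = -2
x = (-10 - (3)*(-2) - (5)*(3) - (1)*(5)) / -6 = 4

(4, -2, 3, 5)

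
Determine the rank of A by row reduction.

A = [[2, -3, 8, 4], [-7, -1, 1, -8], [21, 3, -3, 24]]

rank(A) = 2

Row reduction:
R2 <- R2 - (-7/2)*R1:  [     0  -23/2     29      6 ]
R3 <- R3 - (21/2)*R1:  [    0  69/2   -87   -18 ]
R3 <- R3 - (-3)*R2:  [ 0  0  0  0 ]
Row echelon form:
[ 2     -3   8  4 ]
[ 0  -23/2  29  6 ]
[ 0      0   0  0 ]
Nonzero rows / pivot columns: 2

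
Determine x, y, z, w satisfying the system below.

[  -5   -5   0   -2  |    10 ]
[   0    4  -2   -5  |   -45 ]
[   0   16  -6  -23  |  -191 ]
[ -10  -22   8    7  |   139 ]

(0, -4, 2, 5)

Forward elimination on [A|b]:
R4 <- R4 - (2)*R1:  [   0  -12    8   11  119 ]
R3 <- R3 - (4)*R2:  [   0    0    2   -3  -11 ]
R4 <- R4 - (-3)*R2:  [   0    0    2   -4  -16 ]
R4 <- R4 - (1)*R3:  [  0   0   0  -1  -5 ]
Row echelon form:
[ -5  -5   0  -2  |   10 ]
[  0   4  -2  -5  |  -45 ]
[  0   0   2  -3  |  -11 ]
[  0   0   0  -1  |   -5 ]
Back-substitution:
w = (-5) / -1 = 5
z = (-11 - (-3)*(5)) / 2 = 2
y = (-45 - (-2)*(2) - (-5)*(5)) / 4 = -4
x = (10 - (-5)*(-4) - (-2)*(5)) / -5 = 0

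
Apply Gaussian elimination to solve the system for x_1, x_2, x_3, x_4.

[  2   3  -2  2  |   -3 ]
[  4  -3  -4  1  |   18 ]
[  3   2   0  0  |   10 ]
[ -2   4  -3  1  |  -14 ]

Forward elimination on [A|b]:
R2 <- R2 - (2)*R1:  [  0  -9   0  -3  24 ]
R3 <- R3 - (3/2)*R1:  [    0  -5/2     3    -3  29/2 ]
R4 <- R4 - (-1)*R1:  [   0    7   -5    3  -17 ]
R3 <- R3 - (5/18)*R2:  [     0      0      3  -13/6   47/6 ]
R4 <- R4 - (-7/9)*R2:  [   0    0   -5  2/3  5/3 ]
R4 <- R4 - (-5/3)*R3:  [      0       0       0  -53/18  265/18 ]
Row echelon form:
[ 2   3  -2       2  |      -3 ]
[ 0  -9   0      -3  |      24 ]
[ 0   0   3   -13/6  |    47/6 ]
[ 0   0   0  -53/18  |  265/18 ]
Back-substitution:
x_4 = (265/18) / (-53/18) = -5
x_3 = (47/6 - (-13/6)*(-5)) / 3 = -1
x_2 = (24 - (-3)*(-5)) / -9 = -1
x_1 = (-3 - (3)*(-1) - (-2)*(-1) - (2)*(-5)) / 2 = 4

(4, -1, -1, -5)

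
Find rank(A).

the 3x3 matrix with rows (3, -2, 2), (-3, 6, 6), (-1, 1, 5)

Row reduction:
R2 <- R2 - (-1)*R1:  [ 0  4  8 ]
R3 <- R3 - (-1/3)*R1:  [    0   1/3  17/3 ]
R3 <- R3 - (1/12)*R2:  [ 0  0  5 ]
Row echelon form:
[ 3  -2  2 ]
[ 0   4  8 ]
[ 0   0  5 ]
Nonzero rows / pivot columns: 3

rank(A) = 3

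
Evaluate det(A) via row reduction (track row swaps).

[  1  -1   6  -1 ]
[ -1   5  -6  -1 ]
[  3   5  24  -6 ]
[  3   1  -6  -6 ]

Forward elimination:
R2 <- R2 - (-1)*R1:  [  0   4   0  -2 ]
R3 <- R3 - (3)*R1:  [  0   8   6  -3 ]
R4 <- R4 - (3)*R1:  [   0    4  -24   -3 ]
R3 <- R3 - (2)*R2:  [ 0  0  6  1 ]
R4 <- R4 - (1)*R2:  [   0    0  -24   -1 ]
R4 <- R4 - (-4)*R3:  [ 0  0  0  3 ]
Upper-triangular form:
[ 1  -1  6  -1 ]
[ 0   4  0  -2 ]
[ 0   0  6   1 ]
[ 0   0  0   3 ]
det(A) = (-1)^0 * (1) * (4) * (6) * (3) = 72  (0 row swaps -> sign +1)

det(A) = 72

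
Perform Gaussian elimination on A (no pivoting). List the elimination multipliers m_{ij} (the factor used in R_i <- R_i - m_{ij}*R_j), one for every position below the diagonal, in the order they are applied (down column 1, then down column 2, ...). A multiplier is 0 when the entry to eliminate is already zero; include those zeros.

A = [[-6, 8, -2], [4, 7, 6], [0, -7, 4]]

Forward elimination:
R2 <- R2 - (-2/3)*R1:  [    0  37/3  14/3 ]
R3: entry in column 1 is already 0 -> m_{31} = 0 (no row operation needed)
R3 <- R3 - (-21/37)*R2:  [      0       0  246/37 ]
Multipliers (in order of application): m_{21} = -2/3, m_{31} = 0, m_{32} = -21/37

multipliers: -2/3, 0, -21/37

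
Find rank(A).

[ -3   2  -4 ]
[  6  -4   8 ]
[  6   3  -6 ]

rank(A) = 2

Row reduction:
R2 <- R2 - (-2)*R1:  [ 0  0  0 ]
R3 <- R3 - (-2)*R1:  [   0    7  -14 ]
R2 <-> R3   (pivot in column 2 was zero)
[ -3  2   -4 ]
[  0  7  -14 ]
[  0  0    0 ]
Row echelon form:
[ -3  2   -4 ]
[  0  7  -14 ]
[  0  0    0 ]
Nonzero rows / pivot columns: 2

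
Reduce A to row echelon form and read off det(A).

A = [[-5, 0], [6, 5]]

Forward elimination:
R2 <- R2 - (-6/5)*R1:  [ 0  5 ]
Upper-triangular form:
[ -5  0 ]
[  0  5 ]
det(A) = (-1)^0 * (-5) * (5) = -25  (0 row swaps -> sign +1)

det(A) = -25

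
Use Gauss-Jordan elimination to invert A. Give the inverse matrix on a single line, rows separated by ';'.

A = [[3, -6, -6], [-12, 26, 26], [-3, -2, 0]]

inverse = [13/3 1 0; -13/2 -3/2 -1/2; 17/2 2 1/2]

Gauss-Jordan on [A | I]:
R1 <- (1/3)*R1:  [   1   -2   -2  |  1/3    0    0 ]
R2 <- R2 - (-12)*R1:  [ 0  2  2  |  4  1  0 ]
R3 <- R3 - (-3)*R1:  [  0  -8  -6  |   1   0   1 ]
R2 <- (1/2)*R2:  [   0    1    1  |    2  1/2    0 ]
R1 <- R1 - (-2)*R2:  [    1     0     0  |  13/3     1     0 ]
R3 <- R3 - (-8)*R2:  [  0   0   2  |  17   4   1 ]
R3 <- (1/2)*R3:  [    0     0     1  |  17/2     2   1/2 ]
R2 <- R2 - (1)*R3:  [     0      1      0  |  -13/2   -3/2   -1/2 ]
Right block of [I | A^{-1}] is the inverse:
[  13/3     1     0 ]
[ -13/2  -3/2  -1/2 ]
[  17/2     2   1/2 ]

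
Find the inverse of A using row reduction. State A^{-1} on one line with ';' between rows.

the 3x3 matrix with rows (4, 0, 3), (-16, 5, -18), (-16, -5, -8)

Gauss-Jordan on [A | I]:
R1 <- (1/4)*R1:  [   1    0  3/4  |  1/4    0    0 ]
R2 <- R2 - (-16)*R1:  [  0   5  -6  |   4   1   0 ]
R3 <- R3 - (-16)*R1:  [  0  -5   4  |   4   0   1 ]
R2 <- (1/5)*R2:  [    0     1  -6/5  |   4/5   1/5     0 ]
R3 <- R3 - (-5)*R2:  [  0   0  -2  |   8   1   1 ]
R3 <- (1/-2)*R3:  [    0     0     1  |    -4  -1/2  -1/2 ]
R1 <- R1 - (3/4)*R3:  [    1     0     0  |  13/4   3/8   3/8 ]
R2 <- R2 - (-6/5)*R3:  [    0     1     0  |    -4  -2/5  -3/5 ]
Right block of [I | A^{-1}] is the inverse:
[ 13/4   3/8   3/8 ]
[   -4  -2/5  -3/5 ]
[   -4  -1/2  -1/2 ]

inverse = [13/4 3/8 3/8; -4 -2/5 -3/5; -4 -1/2 -1/2]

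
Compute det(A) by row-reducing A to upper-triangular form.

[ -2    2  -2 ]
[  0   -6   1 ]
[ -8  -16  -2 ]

Forward elimination:
R3 <- R3 - (4)*R1:  [   0  -24    6 ]
R3 <- R3 - (4)*R2:  [ 0  0  2 ]
Upper-triangular form:
[ -2   2  -2 ]
[  0  -6   1 ]
[  0   0   2 ]
det(A) = (-1)^0 * (-2) * (-6) * (2) = 24  (0 row swaps -> sign +1)

det(A) = 24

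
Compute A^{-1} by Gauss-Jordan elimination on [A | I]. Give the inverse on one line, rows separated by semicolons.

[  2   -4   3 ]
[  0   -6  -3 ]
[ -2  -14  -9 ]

Gauss-Jordan on [A | I]:
R1 <- (1/2)*R1:  [   1   -2  3/2  |  1/2    0    0 ]
R3 <- R3 - (-2)*R1:  [   0  -18   -6  |    1    0    1 ]
R2 <- (1/-6)*R2:  [    0     1   1/2  |     0  -1/6     0 ]
R1 <- R1 - (-2)*R2:  [    1     0   5/2  |   1/2  -1/3     0 ]
R3 <- R3 - (-18)*R2:  [  0   0   3  |   1  -3   1 ]
R3 <- (1/3)*R3:  [   0    0    1  |  1/3   -1  1/3 ]
R1 <- R1 - (5/2)*R3:  [    1     0     0  |  -1/3  13/6  -5/6 ]
R2 <- R2 - (1/2)*R3:  [    0     1     0  |  -1/6   1/3  -1/6 ]
Right block of [I | A^{-1}] is the inverse:
[ -1/3  13/6  -5/6 ]
[ -1/6   1/3  -1/6 ]
[  1/3    -1   1/3 ]

inverse = [-1/3 13/6 -5/6; -1/6 1/3 -1/6; 1/3 -1 1/3]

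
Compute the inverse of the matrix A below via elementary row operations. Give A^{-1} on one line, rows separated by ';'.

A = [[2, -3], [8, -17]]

inverse = [17/10 -3/10; 4/5 -1/5]

Gauss-Jordan on [A | I]:
R1 <- (1/2)*R1:  [    1  -3/2  |   1/2     0 ]
R2 <- R2 - (8)*R1:  [  0  -5  |  -4   1 ]
R2 <- (1/-5)*R2:  [    0     1  |   4/5  -1/5 ]
R1 <- R1 - (-3/2)*R2:  [     1      0  |  17/10  -3/10 ]
Right block of [I | A^{-1}] is the inverse:
[ 17/10  -3/10 ]
[   4/5   -1/5 ]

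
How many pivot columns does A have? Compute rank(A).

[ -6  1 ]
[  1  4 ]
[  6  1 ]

rank(A) = 2

Row reduction:
R2 <- R2 - (-1/6)*R1:  [    0  25/6 ]
R3 <- R3 - (-1)*R1:  [ 0  2 ]
R3 <- R3 - (12/25)*R2:  [ 0  0 ]
Row echelon form:
[ -6     1 ]
[  0  25/6 ]
[  0     0 ]
Nonzero rows / pivot columns: 2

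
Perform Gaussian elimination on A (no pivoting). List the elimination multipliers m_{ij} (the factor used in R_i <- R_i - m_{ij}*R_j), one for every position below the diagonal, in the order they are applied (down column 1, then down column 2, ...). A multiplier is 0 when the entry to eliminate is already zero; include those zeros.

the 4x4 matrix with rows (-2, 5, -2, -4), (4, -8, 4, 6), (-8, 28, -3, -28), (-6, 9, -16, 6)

multipliers: -2, 4, 3, 4, -3, -2

Forward elimination:
R2 <- R2 - (-2)*R1:  [  0   2   0  -2 ]
R3 <- R3 - (4)*R1:  [   0    8    5  -12 ]
R4 <- R4 - (3)*R1:  [   0   -6  -10   18 ]
R3 <- R3 - (4)*R2:  [  0   0   5  -4 ]
R4 <- R4 - (-3)*R2:  [   0    0  -10   12 ]
R4 <- R4 - (-2)*R3:  [ 0  0  0  4 ]
Multipliers (in order of application): m_{21} = -2, m_{31} = 4, m_{41} = 3, m_{32} = 4, m_{42} = -3, m_{43} = -2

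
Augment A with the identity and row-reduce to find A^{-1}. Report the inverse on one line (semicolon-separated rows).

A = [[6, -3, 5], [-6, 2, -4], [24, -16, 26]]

Gauss-Jordan on [A | I]:
R1 <- (1/6)*R1:  [    1  -1/2   5/6  |   1/6     0     0 ]
R2 <- R2 - (-6)*R1:  [  0  -1   1  |   1   1   0 ]
R3 <- R3 - (24)*R1:  [  0  -4   6  |  -4   0   1 ]
R2 <- (1/-1)*R2:  [  0   1  -1  |  -1  -1   0 ]
R1 <- R1 - (-1/2)*R2:  [    1     0   1/3  |  -1/3  -1/2     0 ]
R3 <- R3 - (-4)*R2:  [  0   0   2  |  -8  -4   1 ]
R3 <- (1/2)*R3:  [   0    0    1  |   -4   -2  1/2 ]
R1 <- R1 - (1/3)*R3:  [    1     0     0  |     1   1/6  -1/6 ]
R2 <- R2 - (-1)*R3:  [   0    1    0  |   -5   -3  1/2 ]
Right block of [I | A^{-1}] is the inverse:
[  1  1/6  -1/6 ]
[ -5   -3   1/2 ]
[ -4   -2   1/2 ]

inverse = [1 1/6 -1/6; -5 -3 1/2; -4 -2 1/2]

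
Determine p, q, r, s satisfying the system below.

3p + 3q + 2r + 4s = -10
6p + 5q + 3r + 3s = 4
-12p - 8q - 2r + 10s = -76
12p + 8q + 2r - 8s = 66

Forward elimination on [A|b]:
R2 <- R2 - (2)*R1:  [  0  -1  -1  -5  24 ]
R3 <- R3 - (-4)*R1:  [    0     4     6    26  -116 ]
R4 <- R4 - (4)*R1:  [   0   -4   -6  -24  106 ]
R3 <- R3 - (-4)*R2:  [   0    0    2    6  -20 ]
R4 <- R4 - (4)*R2:  [  0   0  -2  -4  10 ]
R4 <- R4 - (-1)*R3:  [   0    0    0    2  -10 ]
Row echelon form:
[ 3   3   2   4  |  -10 ]
[ 0  -1  -1  -5  |   24 ]
[ 0   0   2   6  |  -20 ]
[ 0   0   0   2  |  -10 ]
Back-substitution:
s = (-10) / 2 = -5
r = (-20 - (6)*(-5)) / 2 = 5
q = (24 - (-1)*(5) - (-5)*(-5)) / -1 = -4
p = (-10 - (3)*(-4) - (2)*(5) - (4)*(-5)) / 3 = 4

(4, -4, 5, -5)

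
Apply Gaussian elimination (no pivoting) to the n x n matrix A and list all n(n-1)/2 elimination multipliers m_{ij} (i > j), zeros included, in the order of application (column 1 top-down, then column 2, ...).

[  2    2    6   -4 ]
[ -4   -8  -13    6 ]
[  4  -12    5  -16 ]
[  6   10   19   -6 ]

multipliers: -2, 2, 3, 4, -1, 0

Forward elimination:
R2 <- R2 - (-2)*R1:  [  0  -4  -1  -2 ]
R3 <- R3 - (2)*R1:  [   0  -16   -7   -8 ]
R4 <- R4 - (3)*R1:  [ 0  4  1  6 ]
R3 <- R3 - (4)*R2:  [  0   0  -3   0 ]
R4 <- R4 - (-1)*R2:  [ 0  0  0  4 ]
R4: entry in column 3 is already 0 -> m_{43} = 0 (no row operation needed)
Multipliers (in order of application): m_{21} = -2, m_{31} = 2, m_{41} = 3, m_{32} = 4, m_{42} = -1, m_{43} = 0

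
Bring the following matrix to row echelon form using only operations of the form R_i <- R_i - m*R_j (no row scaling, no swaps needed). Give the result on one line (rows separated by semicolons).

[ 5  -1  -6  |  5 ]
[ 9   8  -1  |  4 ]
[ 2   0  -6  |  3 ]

REF = [5 -1 -6 5; 0 49/5 49/5 -5; 0 0 -4 59/49]

Forward elimination:
R2 <- R2 - (9/5)*R1:  [    0  49/5  49/5    -5 ]
R3 <- R3 - (2/5)*R1:  [     0    2/5  -18/5      1 ]
R3 <- R3 - (2/49)*R2:  [     0      0     -4  59/49 ]
Row echelon form:
[ 5    -1    -6  |      5 ]
[ 0  49/5  49/5  |     -5 ]
[ 0     0    -4  |  59/49 ]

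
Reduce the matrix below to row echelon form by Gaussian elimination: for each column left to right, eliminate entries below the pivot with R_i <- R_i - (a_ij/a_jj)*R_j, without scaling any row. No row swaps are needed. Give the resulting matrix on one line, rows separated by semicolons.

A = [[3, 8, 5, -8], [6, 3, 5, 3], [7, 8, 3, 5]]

REF = [3 8 5 -8; 0 -13 -5 19; 0 0 -178/39 105/13]

Forward elimination:
R2 <- R2 - (2)*R1:  [   0  -13   -5   19 ]
R3 <- R3 - (7/3)*R1:  [     0  -32/3  -26/3   71/3 ]
R3 <- R3 - (32/39)*R2:  [       0        0  -178/39   105/13 ]
Row echelon form:
[ 3    8        5      -8 ]
[ 0  -13       -5      19 ]
[ 0    0  -178/39  105/13 ]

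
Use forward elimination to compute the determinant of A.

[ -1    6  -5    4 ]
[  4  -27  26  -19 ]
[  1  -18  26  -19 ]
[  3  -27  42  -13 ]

det(A) = 9

Forward elimination:
R2 <- R2 - (-4)*R1:  [  0  -3   6  -3 ]
R3 <- R3 - (-1)*R1:  [   0  -12   21  -15 ]
R4 <- R4 - (-3)*R1:  [  0  -9  27  -1 ]
R3 <- R3 - (4)*R2:  [  0   0  -3  -3 ]
R4 <- R4 - (3)*R2:  [ 0  0  9  8 ]
R4 <- R4 - (-3)*R3:  [  0   0   0  -1 ]
Upper-triangular form:
[ -1   6  -5   4 ]
[  0  -3   6  -3 ]
[  0   0  -3  -3 ]
[  0   0   0  -1 ]
det(A) = (-1)^0 * (-1) * (-3) * (-3) * (-1) = 9  (0 row swaps -> sign +1)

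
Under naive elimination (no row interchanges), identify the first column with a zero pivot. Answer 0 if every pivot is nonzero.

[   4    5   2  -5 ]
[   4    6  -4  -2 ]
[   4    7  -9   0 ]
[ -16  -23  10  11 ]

first zero-pivot column = 4

Naive forward elimination:
R2 <- R2 - (1)*R1:  [  0   1  -6   3 ]
R3 <- R3 - (1)*R1:  [   0    2  -11    5 ]
R4 <- R4 - (-4)*R1:  [  0  -3  18  -9 ]
R3 <- R3 - (2)*R2:  [  0   0   1  -1 ]
R4 <- R4 - (-3)*R2:  [ 0  0  0  0 ]
Matrix at this point:
[ 4  5   2  -5 ]
[ 0  1  -6   3 ]
[ 0  0   1  -1 ]
[ 0  0   0   0 ]
Pivot entry (4,4) in the last row is zero and there are no rows below to swap with -> zero pivot in column 4 (A is singular).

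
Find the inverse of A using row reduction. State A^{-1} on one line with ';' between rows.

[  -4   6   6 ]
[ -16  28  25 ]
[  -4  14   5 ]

Gauss-Jordan on [A | I]:
R1 <- (1/-4)*R1:  [    1  -3/2  -3/2  |  -1/4     0     0 ]
R2 <- R2 - (-16)*R1:  [  0   4   1  |  -4   1   0 ]
R3 <- R3 - (-4)*R1:  [  0   8  -1  |  -1   0   1 ]
R2 <- (1/4)*R2:  [   0    1  1/4  |   -1  1/4    0 ]
R1 <- R1 - (-3/2)*R2:  [    1     0  -9/8  |  -7/4   3/8     0 ]
R3 <- R3 - (8)*R2:  [  0   0  -3  |   7  -2   1 ]
R3 <- (1/-3)*R3:  [    0     0     1  |  -7/3   2/3  -1/3 ]
R1 <- R1 - (-9/8)*R3:  [     1      0      0  |  -35/8    9/8   -3/8 ]
R2 <- R2 - (1/4)*R3:  [     0      1      0  |  -5/12   1/12   1/12 ]
Right block of [I | A^{-1}] is the inverse:
[ -35/8   9/8  -3/8 ]
[ -5/12  1/12  1/12 ]
[  -7/3   2/3  -1/3 ]

inverse = [-35/8 9/8 -3/8; -5/12 1/12 1/12; -7/3 2/3 -1/3]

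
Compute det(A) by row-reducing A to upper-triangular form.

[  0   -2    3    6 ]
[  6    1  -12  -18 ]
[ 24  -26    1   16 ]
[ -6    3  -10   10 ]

det(A) = -192

Forward elimination:
R1 <-> R2   (pivot in column 1 was zero)
[  6    1  -12  -18 ]
[  0   -2    3    6 ]
[ 24  -26    1   16 ]
[ -6    3  -10   10 ]
R3 <- R3 - (4)*R1:  [   0  -30   49   88 ]
R4 <- R4 - (-1)*R1:  [   0    4  -22   -8 ]
R3 <- R3 - (15)*R2:  [  0   0   4  -2 ]
R4 <- R4 - (-2)*R2:  [   0    0  -16    4 ]
R4 <- R4 - (-4)*R3:  [  0   0   0  -4 ]
Upper-triangular form:
[ 6   1  -12  -18 ]
[ 0  -2    3    6 ]
[ 0   0    4   -2 ]
[ 0   0    0   -4 ]
det(A) = (-1)^1 * (6) * (-2) * (4) * (-4) = -192  (1 row swap -> sign -1)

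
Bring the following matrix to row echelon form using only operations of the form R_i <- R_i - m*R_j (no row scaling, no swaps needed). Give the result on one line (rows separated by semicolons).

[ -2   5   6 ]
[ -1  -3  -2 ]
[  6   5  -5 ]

REF = [-2 5 6; 0 -11/2 -5; 0 0 -57/11]

Forward elimination:
R2 <- R2 - (1/2)*R1:  [     0  -11/2     -5 ]
R3 <- R3 - (-3)*R1:  [  0  20  13 ]
R3 <- R3 - (-40/11)*R2:  [      0       0  -57/11 ]
Row echelon form:
[ -2      5       6 ]
[  0  -11/2      -5 ]
[  0      0  -57/11 ]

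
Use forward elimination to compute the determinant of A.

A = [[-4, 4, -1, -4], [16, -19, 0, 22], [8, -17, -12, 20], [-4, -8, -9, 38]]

det(A) = 144

Forward elimination:
R2 <- R2 - (-4)*R1:  [  0  -3  -4   6 ]
R3 <- R3 - (-2)*R1:  [   0   -9  -14   12 ]
R4 <- R4 - (1)*R1:  [   0  -12   -8   42 ]
R3 <- R3 - (3)*R2:  [  0   0  -2  -6 ]
R4 <- R4 - (4)*R2:  [  0   0   8  18 ]
R4 <- R4 - (-4)*R3:  [  0   0   0  -6 ]
Upper-triangular form:
[ -4   4  -1  -4 ]
[  0  -3  -4   6 ]
[  0   0  -2  -6 ]
[  0   0   0  -6 ]
det(A) = (-1)^0 * (-4) * (-3) * (-2) * (-6) = 144  (0 row swaps -> sign +1)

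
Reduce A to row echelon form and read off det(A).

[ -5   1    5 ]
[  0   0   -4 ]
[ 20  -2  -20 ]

Forward elimination:
R3 <- R3 - (-4)*R1:  [ 0  2  0 ]
R2 <-> R3   (pivot in column 2 was zero)
[ -5  1   5 ]
[  0  2   0 ]
[  0  0  -4 ]
Upper-triangular form:
[ -5  1   5 ]
[  0  2   0 ]
[  0  0  -4 ]
det(A) = (-1)^1 * (-5) * (2) * (-4) = -40  (1 row swap -> sign -1)

det(A) = -40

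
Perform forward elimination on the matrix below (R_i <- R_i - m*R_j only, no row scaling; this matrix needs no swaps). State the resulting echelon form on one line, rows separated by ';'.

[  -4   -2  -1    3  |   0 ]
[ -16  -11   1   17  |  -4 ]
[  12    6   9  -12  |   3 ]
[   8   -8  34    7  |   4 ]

REF = [-4 -2 -1 3 0; 0 -3 5 5 -4; 0 0 6 -3 3; 0 0 0 -1 14]

Forward elimination:
R2 <- R2 - (4)*R1:  [  0  -3   5   5  -4 ]
R3 <- R3 - (-3)*R1:  [  0   0   6  -3   3 ]
R4 <- R4 - (-2)*R1:  [   0  -12   32   13    4 ]
R4 <- R4 - (4)*R2:  [  0   0  12  -7  20 ]
R4 <- R4 - (2)*R3:  [  0   0   0  -1  14 ]
Row echelon form:
[ -4  -2  -1   3  |   0 ]
[  0  -3   5   5  |  -4 ]
[  0   0   6  -3  |   3 ]
[  0   0   0  -1  |  14 ]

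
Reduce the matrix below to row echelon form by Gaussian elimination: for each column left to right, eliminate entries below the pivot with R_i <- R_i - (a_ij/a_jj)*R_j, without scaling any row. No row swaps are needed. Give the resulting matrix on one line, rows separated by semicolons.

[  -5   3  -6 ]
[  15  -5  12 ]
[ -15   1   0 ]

Forward elimination:
R2 <- R2 - (-3)*R1:  [  0   4  -6 ]
R3 <- R3 - (3)*R1:  [  0  -8  18 ]
R3 <- R3 - (-2)*R2:  [ 0  0  6 ]
Row echelon form:
[ -5  3  -6 ]
[  0  4  -6 ]
[  0  0   6 ]

REF = [-5 3 -6; 0 4 -6; 0 0 6]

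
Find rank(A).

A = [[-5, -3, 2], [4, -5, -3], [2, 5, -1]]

rank(A) = 3

Row reduction:
R2 <- R2 - (-4/5)*R1:  [     0  -37/5   -7/5 ]
R3 <- R3 - (-2/5)*R1:  [    0  19/5  -1/5 ]
R3 <- R3 - (-19/37)*R2:  [      0       0  -34/37 ]
Row echelon form:
[ -5     -3       2 ]
[  0  -37/5    -7/5 ]
[  0      0  -34/37 ]
Nonzero rows / pivot columns: 3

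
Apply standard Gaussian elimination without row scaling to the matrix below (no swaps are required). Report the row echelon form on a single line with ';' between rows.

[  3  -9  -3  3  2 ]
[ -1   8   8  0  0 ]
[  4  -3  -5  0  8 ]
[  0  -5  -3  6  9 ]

Forward elimination:
R2 <- R2 - (-1/3)*R1:  [   0    5    7    1  2/3 ]
R3 <- R3 - (4/3)*R1:  [    0     9    -1    -4  16/3 ]
R3 <- R3 - (9/5)*R2:  [     0      0  -68/5  -29/5  62/15 ]
R4 <- R4 - (-1)*R2:  [    0     0     4     7  29/3 ]
R4 <- R4 - (-5/17)*R3:  [      0       0       0   90/17  185/17 ]
Row echelon form:
[ 3  -9     -3      3       2 ]
[ 0   5      7      1     2/3 ]
[ 0   0  -68/5  -29/5   62/15 ]
[ 0   0      0  90/17  185/17 ]

REF = [3 -9 -3 3 2; 0 5 7 1 2/3; 0 0 -68/5 -29/5 62/15; 0 0 0 90/17 185/17]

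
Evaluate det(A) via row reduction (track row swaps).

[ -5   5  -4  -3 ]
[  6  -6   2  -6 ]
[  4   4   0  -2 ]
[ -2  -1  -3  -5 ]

Forward elimination:
R2 <- R2 - (-6/5)*R1:  [     0      0  -14/5  -48/5 ]
R3 <- R3 - (-4/5)*R1:  [     0      8  -16/5  -22/5 ]
R4 <- R4 - (2/5)*R1:  [     0     -3   -7/5  -19/5 ]
R2 <-> R3   (pivot in column 2 was zero)
[ -5   5     -4     -3 ]
[  0   8  -16/5  -22/5 ]
[  0   0  -14/5  -48/5 ]
[  0  -3   -7/5  -19/5 ]
R4 <- R4 - (-3/8)*R2:  [       0        0    -13/5  -109/20 ]
R4 <- R4 - (13/14)*R3:  [     0      0      0  97/28 ]
Upper-triangular form:
[ -5  5     -4     -3 ]
[  0  8  -16/5  -22/5 ]
[  0  0  -14/5  -48/5 ]
[  0  0      0  97/28 ]
det(A) = (-1)^1 * (-5) * (8) * (-14/5) * (97/28) = -388  (1 row swap -> sign -1)

det(A) = -388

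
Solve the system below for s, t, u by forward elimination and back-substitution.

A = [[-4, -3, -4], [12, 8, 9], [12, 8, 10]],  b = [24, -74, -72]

(-5, -4, 2)

Forward elimination on [A|b]:
R2 <- R2 - (-3)*R1:  [  0  -1  -3  -2 ]
R3 <- R3 - (-3)*R1:  [  0  -1  -2   0 ]
R3 <- R3 - (1)*R2:  [ 0  0  1  2 ]
Row echelon form:
[ -4  -3  -4  |  24 ]
[  0  -1  -3  |  -2 ]
[  0   0   1  |   2 ]
Back-substitution:
u = (2) / 1 = 2
t = (-2 - (-3)*(2)) / -1 = -4
s = (24 - (-3)*(-4) - (-4)*(2)) / -4 = -5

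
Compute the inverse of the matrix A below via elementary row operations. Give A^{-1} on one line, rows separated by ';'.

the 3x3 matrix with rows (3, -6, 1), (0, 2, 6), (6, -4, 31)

inverse = [43/15 91/15 -19/15; 6/5 29/10 -3/5; -2/5 -4/5 1/5]

Gauss-Jordan on [A | I]:
R1 <- (1/3)*R1:  [   1   -2  1/3  |  1/3    0    0 ]
R3 <- R3 - (6)*R1:  [  0   8  29  |  -2   0   1 ]
R2 <- (1/2)*R2:  [   0    1    3  |    0  1/2    0 ]
R1 <- R1 - (-2)*R2:  [    1     0  19/3  |   1/3     1     0 ]
R3 <- R3 - (8)*R2:  [  0   0   5  |  -2  -4   1 ]
R3 <- (1/5)*R3:  [    0     0     1  |  -2/5  -4/5   1/5 ]
R1 <- R1 - (19/3)*R3:  [      1       0       0  |   43/15   91/15  -19/15 ]
R2 <- R2 - (3)*R3:  [     0      1      0  |    6/5  29/10   -3/5 ]
Right block of [I | A^{-1}] is the inverse:
[ 43/15  91/15  -19/15 ]
[   6/5  29/10    -3/5 ]
[  -2/5   -4/5     1/5 ]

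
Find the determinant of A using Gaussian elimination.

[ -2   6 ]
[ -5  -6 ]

Forward elimination:
R2 <- R2 - (5/2)*R1:  [   0  -21 ]
Upper-triangular form:
[ -2    6 ]
[  0  -21 ]
det(A) = (-1)^0 * (-2) * (-21) = 42  (0 row swaps -> sign +1)

det(A) = 42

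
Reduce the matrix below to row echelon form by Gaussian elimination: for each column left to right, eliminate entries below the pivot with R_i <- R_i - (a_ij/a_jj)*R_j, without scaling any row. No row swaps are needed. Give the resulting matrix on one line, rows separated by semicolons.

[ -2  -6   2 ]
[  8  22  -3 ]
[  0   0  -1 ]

Forward elimination:
R2 <- R2 - (-4)*R1:  [  0  -2   5 ]
Row echelon form:
[ -2  -6   2 ]
[  0  -2   5 ]
[  0   0  -1 ]

REF = [-2 -6 2; 0 -2 5; 0 0 -1]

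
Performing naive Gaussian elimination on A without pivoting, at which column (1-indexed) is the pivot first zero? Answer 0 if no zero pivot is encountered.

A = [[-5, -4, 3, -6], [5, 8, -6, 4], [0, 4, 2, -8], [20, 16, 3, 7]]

Naive forward elimination:
R2 <- R2 - (-1)*R1:  [  0   4  -3  -2 ]
R4 <- R4 - (-4)*R1:  [   0    0   15  -17 ]
R3 <- R3 - (1)*R2:  [  0   0   5  -6 ]
R4 <- R4 - (3)*R3:  [ 0  0  0  1 ]
All pivots nonzero; naive elimination completes without hitting a zero pivot.

first zero-pivot column = 0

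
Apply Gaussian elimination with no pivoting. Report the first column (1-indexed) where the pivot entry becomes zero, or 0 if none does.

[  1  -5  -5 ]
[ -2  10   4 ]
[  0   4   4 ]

Naive forward elimination:
R2 <- R2 - (-2)*R1:  [  0   0  -6 ]
Matrix at this point:
[ 1  -5  -5 ]
[ 0   0  -6 ]
[ 0   4   4 ]
Pivot entry (2,2) is zero but row 3 has 4 in column 2 -> naive elimination stops; a row interchange (e.g. R2 <-> R3) would be required here.

first zero-pivot column = 2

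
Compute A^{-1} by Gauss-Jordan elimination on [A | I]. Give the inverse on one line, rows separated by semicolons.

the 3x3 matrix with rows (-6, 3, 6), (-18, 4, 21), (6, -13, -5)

inverse = [-253/150 21/50 -13/50; -6/25 1/25 -3/25; -7/5 2/5 -1/5]

Gauss-Jordan on [A | I]:
R1 <- (1/-6)*R1:  [    1  -1/2    -1  |  -1/6     0     0 ]
R2 <- R2 - (-18)*R1:  [  0  -5   3  |  -3   1   0 ]
R3 <- R3 - (6)*R1:  [   0  -10    1  |    1    0    1 ]
R2 <- (1/-5)*R2:  [    0     1  -3/5  |   3/5  -1/5     0 ]
R1 <- R1 - (-1/2)*R2:  [      1       0  -13/10  |    2/15   -1/10       0 ]
R3 <- R3 - (-10)*R2:  [  0   0  -5  |   7  -2   1 ]
R3 <- (1/-5)*R3:  [    0     0     1  |  -7/5   2/5  -1/5 ]
R1 <- R1 - (-13/10)*R3:  [        1         0         0  |  -253/150     21/50    -13/50 ]
R2 <- R2 - (-3/5)*R3:  [     0      1      0  |  -6/25   1/25  -3/25 ]
Right block of [I | A^{-1}] is the inverse:
[ -253/150  21/50  -13/50 ]
[    -6/25   1/25   -3/25 ]
[     -7/5    2/5    -1/5 ]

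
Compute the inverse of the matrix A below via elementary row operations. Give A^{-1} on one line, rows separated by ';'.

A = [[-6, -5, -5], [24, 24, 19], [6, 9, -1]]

inverse = [-13/8 -5/12 5/24; 23/20 3/10 -1/20; 3/5 1/5 -1/5]

Gauss-Jordan on [A | I]:
R1 <- (1/-6)*R1:  [    1   5/6   5/6  |  -1/6     0     0 ]
R2 <- R2 - (24)*R1:  [  0   4  -1  |   4   1   0 ]
R3 <- R3 - (6)*R1:  [  0   4  -6  |   1   0   1 ]
R2 <- (1/4)*R2:  [    0     1  -1/4  |     1   1/4     0 ]
R1 <- R1 - (5/6)*R2:  [     1      0  25/24  |     -1  -5/24      0 ]
R3 <- R3 - (4)*R2:  [  0   0  -5  |  -3  -1   1 ]
R3 <- (1/-5)*R3:  [    0     0     1  |   3/5   1/5  -1/5 ]
R1 <- R1 - (25/24)*R3:  [     1      0      0  |  -13/8  -5/12   5/24 ]
R2 <- R2 - (-1/4)*R3:  [     0      1      0  |  23/20   3/10  -1/20 ]
Right block of [I | A^{-1}] is the inverse:
[ -13/8  -5/12   5/24 ]
[ 23/20   3/10  -1/20 ]
[   3/5    1/5   -1/5 ]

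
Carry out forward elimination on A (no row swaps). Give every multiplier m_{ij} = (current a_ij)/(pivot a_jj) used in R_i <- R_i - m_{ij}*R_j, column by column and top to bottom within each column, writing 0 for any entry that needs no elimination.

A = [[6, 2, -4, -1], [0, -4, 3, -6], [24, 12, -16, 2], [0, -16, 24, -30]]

Forward elimination:
R2: entry in column 1 is already 0 -> m_{21} = 0 (no row operation needed)
R3 <- R3 - (4)*R1:  [ 0  4  0  6 ]
R4: entry in column 1 is already 0 -> m_{41} = 0 (no row operation needed)
R3 <- R3 - (-1)*R2:  [ 0  0  3  0 ]
R4 <- R4 - (4)*R2:  [  0   0  12  -6 ]
R4 <- R4 - (4)*R3:  [  0   0   0  -6 ]
Multipliers (in order of application): m_{21} = 0, m_{31} = 4, m_{41} = 0, m_{32} = -1, m_{42} = 4, m_{43} = 4

multipliers: 0, 4, 0, -1, 4, 4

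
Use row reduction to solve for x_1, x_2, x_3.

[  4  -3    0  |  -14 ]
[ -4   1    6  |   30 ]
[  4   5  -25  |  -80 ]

Forward elimination on [A|b]:
R2 <- R2 - (-1)*R1:  [  0  -2   6  16 ]
R3 <- R3 - (1)*R1:  [   0    8  -25  -66 ]
R3 <- R3 - (-4)*R2:  [  0   0  -1  -2 ]
Row echelon form:
[ 4  -3   0  |  -14 ]
[ 0  -2   6  |   16 ]
[ 0   0  -1  |   -2 ]
Back-substitution:
x_3 = (-2) / -1 = 2
x_2 = (16 - (6)*(2)) / -2 = -2
x_1 = (-14 - (-3)*(-2)) / 4 = -5

(-5, -2, 2)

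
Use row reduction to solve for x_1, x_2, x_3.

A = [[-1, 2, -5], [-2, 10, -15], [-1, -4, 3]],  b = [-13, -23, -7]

Forward elimination on [A|b]:
R2 <- R2 - (2)*R1:  [  0   6  -5   3 ]
R3 <- R3 - (1)*R1:  [  0  -6   8   6 ]
R3 <- R3 - (-1)*R2:  [ 0  0  3  9 ]
Row echelon form:
[ -1  2  -5  |  -13 ]
[  0  6  -5  |    3 ]
[  0  0   3  |    9 ]
Back-substitution:
x_3 = (9) / 3 = 3
x_2 = (3 - (-5)*(3)) / 6 = 3
x_1 = (-13 - (2)*(3) - (-5)*(3)) / -1 = 4

(4, 3, 3)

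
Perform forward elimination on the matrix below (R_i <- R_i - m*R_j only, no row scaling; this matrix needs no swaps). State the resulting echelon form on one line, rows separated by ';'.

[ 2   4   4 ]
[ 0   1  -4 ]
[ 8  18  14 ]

Forward elimination:
R3 <- R3 - (4)*R1:  [  0   2  -2 ]
R3 <- R3 - (2)*R2:  [ 0  0  6 ]
Row echelon form:
[ 2  4   4 ]
[ 0  1  -4 ]
[ 0  0   6 ]

REF = [2 4 4; 0 1 -4; 0 0 6]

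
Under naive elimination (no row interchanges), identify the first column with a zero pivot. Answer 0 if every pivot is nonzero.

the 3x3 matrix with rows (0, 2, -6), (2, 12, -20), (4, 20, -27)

first zero-pivot column = 1

Naive forward elimination:
Pivot entry (1,1) is zero but row 2 has 2 in column 1 -> naive elimination stops; a row interchange (e.g. R1 <-> R2) would be required here.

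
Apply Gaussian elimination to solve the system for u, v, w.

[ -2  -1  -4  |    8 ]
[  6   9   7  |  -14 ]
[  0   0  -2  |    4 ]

(0, 0, -2)

Forward elimination on [A|b]:
R2 <- R2 - (-3)*R1:  [  0   6  -5  10 ]
Row echelon form:
[ -2  -1  -4  |   8 ]
[  0   6  -5  |  10 ]
[  0   0  -2  |   4 ]
Back-substitution:
w = (4) / -2 = -2
v = (10 - (-5)*(-2)) / 6 = 0
u = (8 - (-1)*(0) - (-4)*(-2)) / -2 = 0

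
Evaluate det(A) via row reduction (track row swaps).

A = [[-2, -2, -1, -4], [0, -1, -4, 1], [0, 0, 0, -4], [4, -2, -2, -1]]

det(A) = 160

Forward elimination:
R4 <- R4 - (-2)*R1:  [  0  -6  -4  -9 ]
R4 <- R4 - (6)*R2:  [   0    0   20  -15 ]
R3 <-> R4   (pivot in column 3 was zero)
[ -2  -2  -1   -4 ]
[  0  -1  -4    1 ]
[  0   0  20  -15 ]
[  0   0   0   -4 ]
Upper-triangular form:
[ -2  -2  -1   -4 ]
[  0  -1  -4    1 ]
[  0   0  20  -15 ]
[  0   0   0   -4 ]
det(A) = (-1)^1 * (-2) * (-1) * (20) * (-4) = 160  (1 row swap -> sign -1)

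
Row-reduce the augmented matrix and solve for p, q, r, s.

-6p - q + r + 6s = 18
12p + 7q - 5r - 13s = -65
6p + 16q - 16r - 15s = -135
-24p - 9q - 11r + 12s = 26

Forward elimination on [A|b]:
R2 <- R2 - (-2)*R1:  [   0    5   -3   -1  -29 ]
R3 <- R3 - (-1)*R1:  [    0    15   -15    -9  -117 ]
R4 <- R4 - (4)*R1:  [   0   -5  -15  -12  -46 ]
R3 <- R3 - (3)*R2:  [   0    0   -6   -6  -30 ]
R4 <- R4 - (-1)*R2:  [   0    0  -18  -13  -75 ]
R4 <- R4 - (3)*R3:  [  0   0   0   5  15 ]
Row echelon form:
[ -6  -1   1   6  |   18 ]
[  0   5  -3  -1  |  -29 ]
[  0   0  -6  -6  |  -30 ]
[  0   0   0   5  |   15 ]
Back-substitution:
s = (15) / 5 = 3
r = (-30 - (-6)*(3)) / -6 = 2
q = (-29 - (-3)*(2) - (-1)*(3)) / 5 = -4
p = (18 - (-1)*(-4) - (1)*(2) - (6)*(3)) / -6 = 1

(1, -4, 2, 3)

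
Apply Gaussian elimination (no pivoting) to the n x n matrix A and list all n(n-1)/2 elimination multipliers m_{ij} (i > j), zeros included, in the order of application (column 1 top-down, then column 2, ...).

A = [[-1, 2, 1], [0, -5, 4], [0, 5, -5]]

multipliers: 0, 0, -1

Forward elimination:
R2: entry in column 1 is already 0 -> m_{21} = 0 (no row operation needed)
R3: entry in column 1 is already 0 -> m_{31} = 0 (no row operation needed)
R3 <- R3 - (-1)*R2:  [  0   0  -1 ]
Multipliers (in order of application): m_{21} = 0, m_{31} = 0, m_{32} = -1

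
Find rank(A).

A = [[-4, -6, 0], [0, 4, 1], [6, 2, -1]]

rank(A) = 3

Row reduction:
R3 <- R3 - (-3/2)*R1:  [  0  -7  -1 ]
R3 <- R3 - (-7/4)*R2:  [   0    0  3/4 ]
Row echelon form:
[ -4  -6    0 ]
[  0   4    1 ]
[  0   0  3/4 ]
Nonzero rows / pivot columns: 3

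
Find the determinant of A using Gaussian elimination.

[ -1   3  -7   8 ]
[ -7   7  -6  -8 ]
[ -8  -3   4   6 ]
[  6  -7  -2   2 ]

det(A) = 9448

Forward elimination:
R2 <- R2 - (7)*R1:  [   0  -14   43  -64 ]
R3 <- R3 - (8)*R1:  [   0  -27   60  -58 ]
R4 <- R4 - (-6)*R1:  [   0   11  -44   50 ]
R3 <- R3 - (27/14)*R2:  [       0        0  -321/14    458/7 ]
R4 <- R4 - (-11/14)*R2:  [       0        0  -143/14     -2/7 ]
R4 <- R4 - (143/321)*R3:  [         0          0          0  -9448/321 ]
Upper-triangular form:
[ -1    3       -7          8 ]
[  0  -14       43        -64 ]
[  0    0  -321/14      458/7 ]
[  0    0        0  -9448/321 ]
det(A) = (-1)^0 * (-1) * (-14) * (-321/14) * (-9448/321) = 9448  (0 row swaps -> sign +1)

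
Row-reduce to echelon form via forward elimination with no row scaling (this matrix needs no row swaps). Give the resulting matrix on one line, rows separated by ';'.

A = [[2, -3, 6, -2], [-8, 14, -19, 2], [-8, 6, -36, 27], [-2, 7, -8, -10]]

REF = [2 -3 6 -2; 0 2 5 -6; 0 0 3 1; 0 0 0 4]

Forward elimination:
R2 <- R2 - (-4)*R1:  [  0   2   5  -6 ]
R3 <- R3 - (-4)*R1:  [   0   -6  -12   19 ]
R4 <- R4 - (-1)*R1:  [   0    4   -2  -12 ]
R3 <- R3 - (-3)*R2:  [ 0  0  3  1 ]
R4 <- R4 - (2)*R2:  [   0    0  -12    0 ]
R4 <- R4 - (-4)*R3:  [ 0  0  0  4 ]
Row echelon form:
[ 2  -3  6  -2 ]
[ 0   2  5  -6 ]
[ 0   0  3   1 ]
[ 0   0  0   4 ]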